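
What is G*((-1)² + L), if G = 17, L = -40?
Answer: -663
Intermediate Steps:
G*((-1)² + L) = 17*((-1)² - 40) = 17*(1 - 40) = 17*(-39) = -663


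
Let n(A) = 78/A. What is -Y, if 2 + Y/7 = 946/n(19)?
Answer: -62363/39 ≈ -1599.1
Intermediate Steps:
Y = 62363/39 (Y = -14 + 7*(946/((78/19))) = -14 + 7*(946/((78*(1/19)))) = -14 + 7*(946/(78/19)) = -14 + 7*(946*(19/78)) = -14 + 7*(8987/39) = -14 + 62909/39 = 62363/39 ≈ 1599.1)
-Y = -1*62363/39 = -62363/39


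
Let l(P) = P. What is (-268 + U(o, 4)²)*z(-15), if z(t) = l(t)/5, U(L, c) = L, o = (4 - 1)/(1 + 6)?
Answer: 39369/49 ≈ 803.45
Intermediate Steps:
o = 3/7 ≈ 0.42857
z(t) = t/5
(-268 + U(o, 4)²)*z(-15) = (-268 + (3/7)²)*((⅕)*(-15)) = (-268 + 9/49)*(-3) = -13123/49*(-3) = 39369/49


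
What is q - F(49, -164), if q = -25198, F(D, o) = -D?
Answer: -25149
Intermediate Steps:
q - F(49, -164) = -25198 - (-1)*49 = -25198 - 1*(-49) = -25198 + 49 = -25149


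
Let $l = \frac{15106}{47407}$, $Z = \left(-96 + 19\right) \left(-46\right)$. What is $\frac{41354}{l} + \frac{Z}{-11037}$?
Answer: $\frac{832217065709}{6412497} \approx 1.2978 \cdot 10^{5}$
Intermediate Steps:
$Z = 3542$ ($Z = \left(-77\right) \left(-46\right) = 3542$)
$l = \frac{15106}{47407}$ ($l = 15106 \cdot \frac{1}{47407} = \frac{15106}{47407} \approx 0.31865$)
$\frac{41354}{l} + \frac{Z}{-11037} = \frac{41354}{\frac{15106}{47407}} + \frac{3542}{-11037} = 41354 \cdot \frac{47407}{15106} + 3542 \left(- \frac{1}{11037}\right) = \frac{980234539}{7553} - \frac{3542}{11037} = \frac{832217065709}{6412497}$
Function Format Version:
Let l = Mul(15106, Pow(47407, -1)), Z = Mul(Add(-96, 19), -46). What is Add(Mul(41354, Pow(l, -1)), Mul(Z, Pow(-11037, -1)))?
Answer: Rational(832217065709, 6412497) ≈ 1.2978e+5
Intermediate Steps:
Z = 3542 (Z = Mul(-77, -46) = 3542)
l = Rational(15106, 47407) (l = Mul(15106, Rational(1, 47407)) = Rational(15106, 47407) ≈ 0.31865)
Add(Mul(41354, Pow(l, -1)), Mul(Z, Pow(-11037, -1))) = Add(Mul(41354, Pow(Rational(15106, 47407), -1)), Mul(3542, Pow(-11037, -1))) = Add(Mul(41354, Rational(47407, 15106)), Mul(3542, Rational(-1, 11037))) = Add(Rational(980234539, 7553), Rational(-3542, 11037)) = Rational(832217065709, 6412497)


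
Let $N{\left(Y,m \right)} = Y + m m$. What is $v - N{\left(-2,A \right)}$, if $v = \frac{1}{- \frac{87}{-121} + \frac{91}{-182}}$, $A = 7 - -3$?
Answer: $- \frac{4952}{53} \approx -93.434$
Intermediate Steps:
$A = 10$ ($A = 7 + 3 = 10$)
$N{\left(Y,m \right)} = Y + m^{2}$
$v = \frac{242}{53}$ ($v = \frac{1}{\left(-87\right) \left(- \frac{1}{121}\right) + 91 \left(- \frac{1}{182}\right)} = \frac{1}{\frac{87}{121} - \frac{1}{2}} = \frac{1}{\frac{53}{242}} = \frac{242}{53} \approx 4.566$)
$v - N{\left(-2,A \right)} = \frac{242}{53} - \left(-2 + 10^{2}\right) = \frac{242}{53} - \left(-2 + 100\right) = \frac{242}{53} - 98 = - \frac{4952}{53}$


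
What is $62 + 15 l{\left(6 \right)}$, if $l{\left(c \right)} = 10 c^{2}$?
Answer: $5462$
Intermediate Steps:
$62 + 15 l{\left(6 \right)} = 62 + 15 \cdot 10 \cdot 6^{2} = 62 + 15 \cdot 10 \cdot 36 = 62 + 15 \cdot 360 = 62 + 5400 = 5462$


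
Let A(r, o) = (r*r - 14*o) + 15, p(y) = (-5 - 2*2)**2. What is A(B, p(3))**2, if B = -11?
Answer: 996004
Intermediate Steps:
p(y) = 81 (p(y) = (-5 - 4)**2 = (-9)**2 = 81)
A(r, o) = 15 + r**2 - 14*o (A(r, o) = (r**2 - 14*o) + 15 = 15 + r**2 - 14*o)
A(B, p(3))**2 = (15 + (-11)**2 - 14*81)**2 = (15 + 121 - 1134)**2 = (-998)**2 = 996004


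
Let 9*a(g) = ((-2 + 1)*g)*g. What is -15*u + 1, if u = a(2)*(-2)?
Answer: -37/3 ≈ -12.333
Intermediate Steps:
a(g) = -g²/9 (a(g) = (((-2 + 1)*g)*g)/9 = ((-g)*g)/9 = (-g²)/9 = -g²/9)
u = 8/9 (u = -⅑*2²*(-2) = -⅑*4*(-2) = -4/9*(-2) = 8/9 ≈ 0.88889)
-15*u + 1 = -15*8/9 + 1 = -40/3 + 1 = -37/3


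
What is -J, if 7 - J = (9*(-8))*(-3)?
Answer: 209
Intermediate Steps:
J = -209 (J = 7 - 9*(-8)*(-3) = 7 - (-72)*(-3) = 7 - 1*216 = 7 - 216 = -209)
-J = -1*(-209) = 209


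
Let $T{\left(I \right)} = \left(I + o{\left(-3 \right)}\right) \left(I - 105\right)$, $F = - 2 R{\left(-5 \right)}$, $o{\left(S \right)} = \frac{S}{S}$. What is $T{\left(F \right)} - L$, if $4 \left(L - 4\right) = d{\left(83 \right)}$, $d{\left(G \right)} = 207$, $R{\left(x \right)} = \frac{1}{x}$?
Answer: $- \frac{20219}{100} \approx -202.19$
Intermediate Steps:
$o{\left(S \right)} = 1$
$F = \frac{2}{5}$ ($F = - \frac{2}{-5} = \left(-2\right) \left(- \frac{1}{5}\right) = \frac{2}{5} \approx 0.4$)
$L = \frac{223}{4}$ ($L = 4 + \frac{1}{4} \cdot 207 = 4 + \frac{207}{4} = \frac{223}{4} \approx 55.75$)
$T{\left(I \right)} = \left(1 + I\right) \left(-105 + I\right)$ ($T{\left(I \right)} = \left(I + 1\right) \left(I - 105\right) = \left(1 + I\right) \left(-105 + I\right)$)
$T{\left(F \right)} - L = \left(-105 + \left(\frac{2}{5}\right)^{2} - \frac{208}{5}\right) - \frac{223}{4} = \left(-105 + \frac{4}{25} - \frac{208}{5}\right) - \frac{223}{4} = - \frac{3661}{25} - \frac{223}{4} = - \frac{20219}{100}$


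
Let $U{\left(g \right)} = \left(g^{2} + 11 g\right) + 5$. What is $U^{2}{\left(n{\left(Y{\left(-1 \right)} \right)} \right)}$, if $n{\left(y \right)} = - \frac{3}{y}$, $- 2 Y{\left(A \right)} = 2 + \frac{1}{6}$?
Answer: $\frac{53129521}{28561} \approx 1860.2$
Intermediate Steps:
$Y{\left(A \right)} = - \frac{13}{12}$ ($Y{\left(A \right)} = - \frac{2 + \frac{1}{6}}{2} = \left(- \frac{1}{2}\right) \frac{13}{6} = - \frac{13}{12}$)
$U{\left(g \right)} = 5 + g^{2} + 11 g$
$U^{2}{\left(n{\left(Y{\left(-1 \right)} \right)} \right)} = \left(5 + \left(- \frac{3}{- \frac{13}{12}}\right)^{2} + 11 \left(- \frac{3}{- \frac{13}{12}}\right)\right)^{2} = \left(5 + \left(\left(-3\right) \left(- \frac{12}{13}\right)\right)^{2} + 11 \left(\left(-3\right) \left(- \frac{12}{13}\right)\right)\right)^{2} = \left(5 + \left(\frac{36}{13}\right)^{2} + 11 \cdot \frac{36}{13}\right)^{2} = \left(5 + \frac{1296}{169} + \frac{396}{13}\right)^{2} = \left(\frac{7289}{169}\right)^{2} = \frac{53129521}{28561}$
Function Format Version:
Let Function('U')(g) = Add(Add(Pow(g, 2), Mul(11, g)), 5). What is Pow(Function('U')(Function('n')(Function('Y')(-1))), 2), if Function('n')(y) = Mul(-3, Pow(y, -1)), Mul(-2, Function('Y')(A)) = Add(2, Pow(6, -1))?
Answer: Rational(53129521, 28561) ≈ 1860.2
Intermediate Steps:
Function('Y')(A) = Rational(-13, 12) (Function('Y')(A) = Mul(Rational(-1, 2), Add(2, Pow(6, -1))) = Mul(Rational(-1, 2), Add(2, Rational(1, 6))) = Mul(Rational(-1, 2), Rational(13, 6)) = Rational(-13, 12))
Function('U')(g) = Add(5, Pow(g, 2), Mul(11, g))
Pow(Function('U')(Function('n')(Function('Y')(-1))), 2) = Pow(Add(5, Pow(Mul(-3, Pow(Rational(-13, 12), -1)), 2), Mul(11, Mul(-3, Pow(Rational(-13, 12), -1)))), 2) = Pow(Add(5, Pow(Mul(-3, Rational(-12, 13)), 2), Mul(11, Mul(-3, Rational(-12, 13)))), 2) = Pow(Add(5, Pow(Rational(36, 13), 2), Mul(11, Rational(36, 13))), 2) = Pow(Add(5, Rational(1296, 169), Rational(396, 13)), 2) = Pow(Rational(7289, 169), 2) = Rational(53129521, 28561)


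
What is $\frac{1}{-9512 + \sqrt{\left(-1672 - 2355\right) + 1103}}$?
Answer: $- \frac{2378}{22620267} - \frac{i \sqrt{731}}{45240534} \approx -0.00010513 - 5.9763 \cdot 10^{-7} i$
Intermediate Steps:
$\frac{1}{-9512 + \sqrt{\left(-1672 - 2355\right) + 1103}} = \frac{1}{-9512 + \sqrt{-4027 + 1103}} = \frac{1}{-9512 + \sqrt{-2924}} = \frac{1}{-9512 + 2 i \sqrt{731}}$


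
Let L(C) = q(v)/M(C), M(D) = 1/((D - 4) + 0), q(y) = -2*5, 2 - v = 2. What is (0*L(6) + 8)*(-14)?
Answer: -112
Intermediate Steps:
v = 0 (v = 2 - 1*2 = 2 - 2 = 0)
q(y) = -10
M(D) = 1/(-4 + D) (M(D) = 1/((-4 + D) + 0) = 1/(-4 + D))
L(C) = 40 - 10*C (L(C) = -(-40 + 10*C) = -10*(-4 + C) = 40 - 10*C)
(0*L(6) + 8)*(-14) = (0*(40 - 10*6) + 8)*(-14) = (0*(40 - 60) + 8)*(-14) = (0*(-20) + 8)*(-14) = (0 + 8)*(-14) = 8*(-14) = -112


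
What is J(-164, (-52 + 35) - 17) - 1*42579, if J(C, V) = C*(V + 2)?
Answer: -37331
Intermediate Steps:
J(C, V) = C*(2 + V)
J(-164, (-52 + 35) - 17) - 1*42579 = -164*(2 + ((-52 + 35) - 17)) - 1*42579 = -164*(2 + (-17 - 17)) - 42579 = -164*(2 - 34) - 42579 = -164*(-32) - 42579 = 5248 - 42579 = -37331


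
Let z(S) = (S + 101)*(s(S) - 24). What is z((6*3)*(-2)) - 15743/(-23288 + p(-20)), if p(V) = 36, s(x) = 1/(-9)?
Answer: -327827773/209268 ≈ -1566.5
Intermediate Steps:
s(x) = -⅑
z(S) = -21917/9 - 217*S/9 (z(S) = (S + 101)*(-⅑ - 24) = (101 + S)*(-217/9) = -21917/9 - 217*S/9)
z((6*3)*(-2)) - 15743/(-23288 + p(-20)) = (-21917/9 - 217*6*3*(-2)/9) - 15743/(-23288 + 36) = (-21917/9 - 434*(-2)) - 15743/(-23252) = (-21917/9 - 217/9*(-36)) - 15743*(-1)/23252 = (-21917/9 + 868) - 1*(-15743/23252) = -14105/9 + 15743/23252 = -327827773/209268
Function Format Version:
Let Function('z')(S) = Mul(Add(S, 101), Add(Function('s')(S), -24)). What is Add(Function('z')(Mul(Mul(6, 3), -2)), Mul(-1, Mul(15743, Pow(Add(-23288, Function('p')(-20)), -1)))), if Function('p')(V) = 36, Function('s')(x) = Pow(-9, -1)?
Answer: Rational(-327827773, 209268) ≈ -1566.5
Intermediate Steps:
Function('s')(x) = Rational(-1, 9)
Function('z')(S) = Add(Rational(-21917, 9), Mul(Rational(-217, 9), S)) (Function('z')(S) = Mul(Add(S, 101), Add(Rational(-1, 9), -24)) = Mul(Add(101, S), Rational(-217, 9)) = Add(Rational(-21917, 9), Mul(Rational(-217, 9), S)))
Add(Function('z')(Mul(Mul(6, 3), -2)), Mul(-1, Mul(15743, Pow(Add(-23288, Function('p')(-20)), -1)))) = Add(Add(Rational(-21917, 9), Mul(Rational(-217, 9), Mul(Mul(6, 3), -2))), Mul(-1, Mul(15743, Pow(Add(-23288, 36), -1)))) = Add(Add(Rational(-21917, 9), Mul(Rational(-217, 9), Mul(18, -2))), Mul(-1, Mul(15743, Pow(-23252, -1)))) = Add(Add(Rational(-21917, 9), Mul(Rational(-217, 9), -36)), Mul(-1, Mul(15743, Rational(-1, 23252)))) = Add(Add(Rational(-21917, 9), 868), Mul(-1, Rational(-15743, 23252))) = Add(Rational(-14105, 9), Rational(15743, 23252)) = Rational(-327827773, 209268)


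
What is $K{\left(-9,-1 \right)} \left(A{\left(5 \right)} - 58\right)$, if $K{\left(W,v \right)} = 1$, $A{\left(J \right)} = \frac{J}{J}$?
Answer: $-57$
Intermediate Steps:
$A{\left(J \right)} = 1$
$K{\left(-9,-1 \right)} \left(A{\left(5 \right)} - 58\right) = 1 \left(1 - 58\right) = 1 \left(-57\right) = -57$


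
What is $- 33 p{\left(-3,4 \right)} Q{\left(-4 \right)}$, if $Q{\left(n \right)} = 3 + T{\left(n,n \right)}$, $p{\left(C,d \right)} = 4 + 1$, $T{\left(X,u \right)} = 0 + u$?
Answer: $165$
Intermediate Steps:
$T{\left(X,u \right)} = u$
$p{\left(C,d \right)} = 5$
$Q{\left(n \right)} = 3 + n$
$- 33 p{\left(-3,4 \right)} Q{\left(-4 \right)} = \left(-33\right) 5 \left(3 - 4\right) = \left(-165\right) \left(-1\right) = 165$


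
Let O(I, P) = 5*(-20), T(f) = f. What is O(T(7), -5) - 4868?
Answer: -4968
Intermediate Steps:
O(I, P) = -100
O(T(7), -5) - 4868 = -100 - 4868 = -4968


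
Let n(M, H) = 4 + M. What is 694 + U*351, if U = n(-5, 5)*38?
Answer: -12644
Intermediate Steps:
U = -38 (U = (4 - 5)*38 = -1*38 = -38)
694 + U*351 = 694 - 38*351 = 694 - 13338 = -12644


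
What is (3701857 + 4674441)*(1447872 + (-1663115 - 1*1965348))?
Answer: -18265280032118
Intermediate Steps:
(3701857 + 4674441)*(1447872 + (-1663115 - 1*1965348)) = 8376298*(1447872 + (-1663115 - 1965348)) = 8376298*(1447872 - 3628463) = 8376298*(-2180591) = -18265280032118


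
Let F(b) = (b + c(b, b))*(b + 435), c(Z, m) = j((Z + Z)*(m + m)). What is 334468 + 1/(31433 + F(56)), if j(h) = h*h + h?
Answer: 25843010712115013/77266018609 ≈ 3.3447e+5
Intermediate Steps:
j(h) = h + h² (j(h) = h² + h = h + h²)
c(Z, m) = 4*Z*m*(1 + 4*Z*m) (c(Z, m) = ((Z + Z)*(m + m))*(1 + (Z + Z)*(m + m)) = ((2*Z)*(2*m))*(1 + (2*Z)*(2*m)) = (4*Z*m)*(1 + 4*Z*m) = 4*Z*m*(1 + 4*Z*m))
F(b) = (435 + b)*(b + 4*b²*(1 + 4*b²)) (F(b) = (b + 4*b*b*(1 + 4*b*b))*(b + 435) = (b + 4*b*b*(1 + 4*b²))*(435 + b) = (b + 4*b²*(1 + 4*b²))*(435 + b) = (435 + b)*(b + 4*b²*(1 + 4*b²)))
334468 + 1/(31433 + F(56)) = 334468 + 1/(31433 + 56*(435 + 4*56² + 16*56⁴ + 1741*56 + 6960*56³)) = 334468 + 1/(31433 + 56*(435 + 4*3136 + 16*9834496 + 97496 + 6960*175616)) = 334468 + 1/(31433 + 56*(435 + 12544 + 157351936 + 97496 + 1222287360)) = 334468 + 1/(31433 + 56*1379749771) = 334468 + 1/(31433 + 77265987176) = 334468 + 1/77266018609 = 25843010712115013/77266018609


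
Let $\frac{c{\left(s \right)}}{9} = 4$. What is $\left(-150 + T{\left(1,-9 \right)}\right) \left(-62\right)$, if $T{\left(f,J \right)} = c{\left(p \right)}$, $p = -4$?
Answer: $7068$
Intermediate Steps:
$c{\left(s \right)} = 36$ ($c{\left(s \right)} = 9 \cdot 4 = 36$)
$T{\left(f,J \right)} = 36$
$\left(-150 + T{\left(1,-9 \right)}\right) \left(-62\right) = \left(-150 + 36\right) \left(-62\right) = \left(-114\right) \left(-62\right) = 7068$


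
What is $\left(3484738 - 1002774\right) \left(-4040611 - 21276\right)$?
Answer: $-10081457306068$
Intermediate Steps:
$\left(3484738 - 1002774\right) \left(-4040611 - 21276\right) = 2481964 \left(-4061887\right) = -10081457306068$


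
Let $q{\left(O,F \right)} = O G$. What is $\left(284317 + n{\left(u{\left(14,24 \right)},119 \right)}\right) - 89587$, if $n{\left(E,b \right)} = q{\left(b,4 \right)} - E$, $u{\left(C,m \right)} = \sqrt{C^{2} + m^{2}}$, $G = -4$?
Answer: $194254 - 2 \sqrt{193} \approx 1.9423 \cdot 10^{5}$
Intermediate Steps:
$q{\left(O,F \right)} = - 4 O$ ($q{\left(O,F \right)} = O \left(-4\right) = - 4 O$)
$n{\left(E,b \right)} = - E - 4 b$ ($n{\left(E,b \right)} = - 4 b - E = - E - 4 b$)
$\left(284317 + n{\left(u{\left(14,24 \right)},119 \right)}\right) - 89587 = \left(284317 - \left(476 + \sqrt{14^{2} + 24^{2}}\right)\right) - 89587 = \left(284317 - \left(476 + \sqrt{196 + 576}\right)\right) - 89587 = \left(284317 - \left(476 + \sqrt{772}\right)\right) - 89587 = \left(284317 - \left(476 + 2 \sqrt{193}\right)\right) - 89587 = \left(283841 - 2 \sqrt{193}\right) - 89587 = 194254 - 2 \sqrt{193}$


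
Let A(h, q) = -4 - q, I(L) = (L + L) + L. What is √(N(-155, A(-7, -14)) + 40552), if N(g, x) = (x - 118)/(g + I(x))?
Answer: 2*√6336385/25 ≈ 201.38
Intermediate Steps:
I(L) = 3*L (I(L) = 2*L + L = 3*L)
N(g, x) = (-118 + x)/(g + 3*x) (N(g, x) = (x - 118)/(g + 3*x) = (-118 + x)/(g + 3*x))
√(N(-155, A(-7, -14)) + 40552) = √((-118 + (-4 - 1*(-14)))/(-155 + 3*(-4 - 1*(-14))) + 40552) = √((-118 + (-4 + 14))/(-155 + 3*(-4 + 14)) + 40552) = √((-118 + 10)/(-155 + 3*10) + 40552) = √(-108/(-155 + 30) + 40552) = √(-108/(-125) + 40552) = √(-1/125*(-108) + 40552) = √(108/125 + 40552) = √(5069108/125) = 2*√6336385/25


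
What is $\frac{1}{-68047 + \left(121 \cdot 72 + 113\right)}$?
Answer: $- \frac{1}{59222} \approx -1.6886 \cdot 10^{-5}$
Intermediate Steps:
$\frac{1}{-68047 + \left(121 \cdot 72 + 113\right)} = \frac{1}{-68047 + \left(8712 + 113\right)} = \frac{1}{-68047 + 8825} = \frac{1}{-59222} = - \frac{1}{59222}$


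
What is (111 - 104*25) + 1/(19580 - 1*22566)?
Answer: -7432155/2986 ≈ -2489.0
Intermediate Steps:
(111 - 104*25) + 1/(19580 - 1*22566) = (111 - 2600) + 1/(19580 - 22566) = -2489 + 1/(-2986) = -2489 - 1/2986 = -7432155/2986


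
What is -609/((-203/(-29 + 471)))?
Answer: 1326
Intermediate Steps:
-609/((-203/(-29 + 471))) = -609/((-203/442)) = -609/((-203*1/442)) = -609/(-203/442) = -609*(-442/203) = 1326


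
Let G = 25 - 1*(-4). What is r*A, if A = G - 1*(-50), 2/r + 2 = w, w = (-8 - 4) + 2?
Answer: -79/6 ≈ -13.167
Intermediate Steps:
w = -10 (w = -12 + 2 = -10)
r = -⅙ (r = 2/(-2 - 10) = 2/(-12) = 2*(-1/12) = -⅙ ≈ -0.16667)
G = 29 (G = 25 + 4 = 29)
A = 79 (A = 29 - 1*(-50) = 29 + 50 = 79)
r*A = -⅙*79 = -79/6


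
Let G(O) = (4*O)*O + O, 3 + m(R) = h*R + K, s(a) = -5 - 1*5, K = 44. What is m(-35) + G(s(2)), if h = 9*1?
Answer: 116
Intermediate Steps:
h = 9
s(a) = -10 (s(a) = -5 - 5 = -10)
m(R) = 41 + 9*R (m(R) = -3 + (9*R + 44) = -3 + (44 + 9*R) = 41 + 9*R)
G(O) = O + 4*O² (G(O) = 4*O² + O = O + 4*O²)
m(-35) + G(s(2)) = (41 + 9*(-35)) - 10*(1 + 4*(-10)) = (41 - 315) - 10*(1 - 40) = -274 - 10*(-39) = -274 + 390 = 116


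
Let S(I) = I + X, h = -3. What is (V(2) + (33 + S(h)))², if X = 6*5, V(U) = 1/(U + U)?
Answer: 58081/16 ≈ 3630.1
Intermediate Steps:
V(U) = 1/(2*U)
X = 30
S(I) = 30 + I (S(I) = I + 30 = 30 + I)
(V(2) + (33 + S(h)))² = ((½)/2 + (33 + (30 - 3)))² = ((½)*(½) + (33 + 27))² = (¼ + 60)² = (241/4)² = 58081/16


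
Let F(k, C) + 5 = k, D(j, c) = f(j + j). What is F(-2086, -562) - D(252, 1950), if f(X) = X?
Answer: -2595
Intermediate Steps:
D(j, c) = 2*j (D(j, c) = j + j = 2*j)
F(k, C) = -5 + k
F(-2086, -562) - D(252, 1950) = (-5 - 2086) - 2*252 = -2091 - 1*504 = -2091 - 504 = -2595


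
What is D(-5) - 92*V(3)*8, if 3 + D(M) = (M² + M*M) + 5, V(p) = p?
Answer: -2156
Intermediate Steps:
D(M) = 2 + 2*M² (D(M) = -3 + ((M² + M*M) + 5) = -3 + ((M² + M²) + 5) = -3 + (2*M² + 5) = -3 + (5 + 2*M²) = 2 + 2*M²)
D(-5) - 92*V(3)*8 = (2 + 2*(-5)²) - 276*8 = (2 + 2*25) - 92*24 = (2 + 50) - 2208 = 52 - 2208 = -2156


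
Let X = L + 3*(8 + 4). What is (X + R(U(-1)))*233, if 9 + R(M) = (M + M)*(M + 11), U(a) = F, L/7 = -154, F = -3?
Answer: -256067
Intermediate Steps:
L = -1078 (L = 7*(-154) = -1078)
U(a) = -3
R(M) = -9 + 2*M*(11 + M) (R(M) = -9 + (M + M)*(M + 11) = -9 + (2*M)*(11 + M) = -9 + 2*M*(11 + M))
X = -1042 (X = -1078 + 3*(8 + 4) = -1078 + 3*12 = -1078 + 36 = -1042)
(X + R(U(-1)))*233 = (-1042 + (-9 + 2*(-3)**2 + 22*(-3)))*233 = (-1042 + (-9 + 2*9 - 66))*233 = (-1042 + (-9 + 18 - 66))*233 = (-1042 - 57)*233 = -1099*233 = -256067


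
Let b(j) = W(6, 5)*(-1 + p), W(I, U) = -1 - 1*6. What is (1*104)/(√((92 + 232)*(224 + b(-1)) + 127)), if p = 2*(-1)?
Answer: 104*√43/1849 ≈ 0.36883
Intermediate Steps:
W(I, U) = -7 (W(I, U) = -1 - 6 = -7)
p = -2
b(j) = 21 (b(j) = -7*(-1 - 2) = -7*(-3) = 21)
(1*104)/(√((92 + 232)*(224 + b(-1)) + 127)) = (1*104)/(√((92 + 232)*(224 + 21) + 127)) = 104/(√(324*245 + 127)) = 104/(√(79380 + 127)) = 104/(√79507) = 104/((43*√43)) = 104*(√43/1849) = 104*√43/1849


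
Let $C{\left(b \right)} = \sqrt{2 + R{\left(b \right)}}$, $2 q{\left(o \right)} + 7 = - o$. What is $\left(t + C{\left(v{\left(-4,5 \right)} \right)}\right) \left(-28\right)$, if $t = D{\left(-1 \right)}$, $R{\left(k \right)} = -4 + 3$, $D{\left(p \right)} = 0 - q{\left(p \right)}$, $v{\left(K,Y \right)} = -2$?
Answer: $-112$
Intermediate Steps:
$q{\left(o \right)} = - \frac{7}{2} - \frac{o}{2}$ ($q{\left(o \right)} = - \frac{7}{2} + \frac{\left(-1\right) o}{2} = - \frac{7}{2} - \frac{o}{2}$)
$D{\left(p \right)} = \frac{7}{2} + \frac{p}{2}$ ($D{\left(p \right)} = 0 - \left(- \frac{7}{2} - \frac{p}{2}\right) = 0 + \left(\frac{7}{2} + \frac{p}{2}\right) = \frac{7}{2} + \frac{p}{2}$)
$R{\left(k \right)} = -1$
$t = 3$ ($t = \frac{7}{2} + \frac{1}{2} \left(-1\right) = \frac{7}{2} - \frac{1}{2} = 3$)
$C{\left(b \right)} = 1$ ($C{\left(b \right)} = \sqrt{2 - 1} = \sqrt{1} = 1$)
$\left(t + C{\left(v{\left(-4,5 \right)} \right)}\right) \left(-28\right) = \left(3 + 1\right) \left(-28\right) = 4 \left(-28\right) = -112$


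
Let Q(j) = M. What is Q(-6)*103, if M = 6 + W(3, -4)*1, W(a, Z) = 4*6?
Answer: 3090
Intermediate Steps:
W(a, Z) = 24
M = 30 (M = 6 + 24*1 = 6 + 24 = 30)
Q(j) = 30
Q(-6)*103 = 30*103 = 3090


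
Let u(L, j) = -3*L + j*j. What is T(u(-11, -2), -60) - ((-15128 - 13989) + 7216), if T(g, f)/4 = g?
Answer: 22049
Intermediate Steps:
u(L, j) = j² - 3*L (u(L, j) = -3*L + j² = j² - 3*L)
T(g, f) = 4*g
T(u(-11, -2), -60) - ((-15128 - 13989) + 7216) = 4*((-2)² - 3*(-11)) - ((-15128 - 13989) + 7216) = 4*(4 + 33) - (-29117 + 7216) = 4*37 - 1*(-21901) = 148 + 21901 = 22049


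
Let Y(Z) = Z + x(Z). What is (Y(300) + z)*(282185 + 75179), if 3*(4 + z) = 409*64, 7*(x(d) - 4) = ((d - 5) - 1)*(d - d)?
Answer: 9675987664/3 ≈ 3.2253e+9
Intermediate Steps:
x(d) = 4 (x(d) = 4 + (((d - 5) - 1)*(d - d))/7 = 4 + (((-5 + d) - 1)*0)/7 = 4 + ((-6 + d)*0)/7 = 4 + (⅐)*0 = 4 + 0 = 4)
z = 26164/3 (z = -4 + (409*64)/3 = -4 + (⅓)*26176 = -4 + 26176/3 = 26164/3 ≈ 8721.3)
Y(Z) = 4 + Z (Y(Z) = Z + 4 = 4 + Z)
(Y(300) + z)*(282185 + 75179) = ((4 + 300) + 26164/3)*(282185 + 75179) = (304 + 26164/3)*357364 = (27076/3)*357364 = 9675987664/3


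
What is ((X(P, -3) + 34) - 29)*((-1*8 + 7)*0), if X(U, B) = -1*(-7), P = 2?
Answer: 0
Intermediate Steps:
X(U, B) = 7
((X(P, -3) + 34) - 29)*((-1*8 + 7)*0) = ((7 + 34) - 29)*((-1*8 + 7)*0) = (41 - 29)*((-8 + 7)*0) = 12*(-1*0) = 12*0 = 0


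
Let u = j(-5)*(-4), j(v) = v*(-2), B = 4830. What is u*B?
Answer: -193200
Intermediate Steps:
j(v) = -2*v
u = -40 (u = -2*(-5)*(-4) = 10*(-4) = -40)
u*B = -40*4830 = -193200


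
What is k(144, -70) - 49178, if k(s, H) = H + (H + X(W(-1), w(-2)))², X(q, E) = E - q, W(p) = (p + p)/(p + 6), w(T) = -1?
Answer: -1106591/25 ≈ -44264.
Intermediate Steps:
W(p) = 2*p/(6 + p) (W(p) = (2*p)/(6 + p) = 2*p/(6 + p))
k(s, H) = H + (-⅗ + H)² (k(s, H) = H + (H + (-1 - 2*(-1)/(6 - 1)))² = H + (H + (-1 - 2*(-1)/5))² = H + (H + (-1 - 1*(-⅖)))² = H + (H + (-1 + ⅖))² = H + (H - ⅗)² = H + (-⅗ + H)²)
k(144, -70) - 49178 = (9/25 + (-70)² - ⅕*(-70)) - 49178 = (9/25 + 4900 + 14) - 49178 = 122859/25 - 49178 = -1106591/25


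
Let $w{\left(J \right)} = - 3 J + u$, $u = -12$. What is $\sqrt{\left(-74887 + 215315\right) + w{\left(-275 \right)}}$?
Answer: $\sqrt{141241} \approx 375.82$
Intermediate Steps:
$w{\left(J \right)} = -12 - 3 J$ ($w{\left(J \right)} = - 3 J - 12 = -12 - 3 J$)
$\sqrt{\left(-74887 + 215315\right) + w{\left(-275 \right)}} = \sqrt{\left(-74887 + 215315\right) - -813} = \sqrt{140428 + \left(-12 + 825\right)} = \sqrt{140428 + 813} = \sqrt{141241}$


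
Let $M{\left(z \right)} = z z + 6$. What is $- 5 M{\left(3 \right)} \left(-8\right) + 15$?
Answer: $615$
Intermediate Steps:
$M{\left(z \right)} = 6 + z^{2}$ ($M{\left(z \right)} = z^{2} + 6 = 6 + z^{2}$)
$- 5 M{\left(3 \right)} \left(-8\right) + 15 = - 5 \left(6 + 3^{2}\right) \left(-8\right) + 15 = - 5 \left(6 + 9\right) \left(-8\right) + 15 = \left(-5\right) 15 \left(-8\right) + 15 = \left(-75\right) \left(-8\right) + 15 = 600 + 15 = 615$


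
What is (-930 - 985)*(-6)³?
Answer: 413640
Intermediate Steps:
(-930 - 985)*(-6)³ = -1915*(-216) = 413640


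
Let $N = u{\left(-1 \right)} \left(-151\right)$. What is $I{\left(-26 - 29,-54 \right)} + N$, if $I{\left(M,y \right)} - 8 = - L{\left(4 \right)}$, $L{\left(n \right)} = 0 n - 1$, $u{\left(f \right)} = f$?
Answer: $160$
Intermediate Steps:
$N = 151$ ($N = \left(-1\right) \left(-151\right) = 151$)
$L{\left(n \right)} = -1$ ($L{\left(n \right)} = 0 - 1 = -1$)
$I{\left(M,y \right)} = 9$ ($I{\left(M,y \right)} = 8 - -1 = 8 + 1 = 9$)
$I{\left(-26 - 29,-54 \right)} + N = 9 + 151 = 160$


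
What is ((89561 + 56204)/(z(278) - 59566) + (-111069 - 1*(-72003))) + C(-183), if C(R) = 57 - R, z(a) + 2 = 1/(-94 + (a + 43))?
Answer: -105007147393/2704387 ≈ -38828.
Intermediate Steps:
z(a) = -2 + 1/(-51 + a) (z(a) = -2 + 1/(-94 + (a + 43)) = -2 + 1/(-94 + (43 + a)) = -2 + 1/(-51 + a))
((89561 + 56204)/(z(278) - 59566) + (-111069 - 1*(-72003))) + C(-183) = ((89561 + 56204)/((103 - 2*278)/(-51 + 278) - 59566) + (-111069 - 1*(-72003))) + (57 - 1*(-183)) = (145765/((103 - 556)/227 - 59566) + (-111069 + 72003)) + (57 + 183) = (145765/((1/227)*(-453) - 59566) - 39066) + 240 = (145765/(-453/227 - 59566) - 39066) + 240 = (145765/(-13521935/227) - 39066) + 240 = (145765*(-227/13521935) - 39066) + 240 = (-6617731/2704387 - 39066) + 240 = -105656200273/2704387 + 240 = -105007147393/2704387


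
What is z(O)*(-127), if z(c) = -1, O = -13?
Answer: 127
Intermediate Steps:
z(O)*(-127) = -1*(-127) = 127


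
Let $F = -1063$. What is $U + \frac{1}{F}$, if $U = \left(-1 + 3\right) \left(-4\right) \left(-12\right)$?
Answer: $\frac{102047}{1063} \approx 95.999$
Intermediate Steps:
$U = 96$ ($U = 2 \left(-4\right) \left(-12\right) = \left(-8\right) \left(-12\right) = 96$)
$U + \frac{1}{F} = 96 + \frac{1}{-1063} = 96 - \frac{1}{1063} = \frac{102047}{1063}$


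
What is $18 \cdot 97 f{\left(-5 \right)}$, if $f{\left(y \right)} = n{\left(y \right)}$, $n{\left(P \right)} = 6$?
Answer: $10476$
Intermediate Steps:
$f{\left(y \right)} = 6$
$18 \cdot 97 f{\left(-5 \right)} = 18 \cdot 97 \cdot 6 = 1746 \cdot 6 = 10476$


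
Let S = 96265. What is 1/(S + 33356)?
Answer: 1/129621 ≈ 7.7148e-6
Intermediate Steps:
1/(S + 33356) = 1/(96265 + 33356) = 1/129621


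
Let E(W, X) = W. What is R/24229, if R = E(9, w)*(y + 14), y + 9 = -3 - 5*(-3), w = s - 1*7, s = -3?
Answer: 153/24229 ≈ 0.0063147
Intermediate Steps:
w = -10 (w = -3 - 1*7 = -3 - 7 = -10)
y = 3 (y = -9 + (-3 - 5*(-3)) = -9 + (-3 + 15) = -9 + 12 = 3)
R = 153 (R = 9*(3 + 14) = 9*17 = 153)
R/24229 = 153/24229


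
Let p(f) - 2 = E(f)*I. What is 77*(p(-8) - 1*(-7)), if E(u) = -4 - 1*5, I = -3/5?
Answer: 5544/5 ≈ 1108.8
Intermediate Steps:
I = -3/5 (I = -3*1/5 = -3/5 ≈ -0.60000)
E(u) = -9 (E(u) = -4 - 5 = -9)
p(f) = 37/5 (p(f) = 2 - 9*(-3/5) = 2 + 27/5 = 37/5)
77*(p(-8) - 1*(-7)) = 77*(37/5 - 1*(-7)) = 77*(37/5 + 7) = 77*(72/5) = 5544/5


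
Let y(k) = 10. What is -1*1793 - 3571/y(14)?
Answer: -21501/10 ≈ -2150.1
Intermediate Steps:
-1*1793 - 3571/y(14) = -1*1793 - 3571/10 = -1793 - 3571/10 = -21501/10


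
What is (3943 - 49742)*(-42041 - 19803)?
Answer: 2832393356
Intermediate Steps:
(3943 - 49742)*(-42041 - 19803) = -45799*(-61844) = 2832393356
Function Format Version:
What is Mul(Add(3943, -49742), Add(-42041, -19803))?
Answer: 2832393356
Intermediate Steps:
Mul(Add(3943, -49742), Add(-42041, -19803)) = Mul(-45799, -61844) = 2832393356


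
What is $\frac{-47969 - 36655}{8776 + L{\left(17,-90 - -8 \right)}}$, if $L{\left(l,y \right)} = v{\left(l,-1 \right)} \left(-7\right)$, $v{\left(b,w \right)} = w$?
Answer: $- \frac{84624}{8783} \approx -9.635$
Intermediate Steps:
$L{\left(l,y \right)} = 7$ ($L{\left(l,y \right)} = \left(-1\right) \left(-7\right) = 7$)
$\frac{-47969 - 36655}{8776 + L{\left(17,-90 - -8 \right)}} = \frac{-47969 - 36655}{8776 + 7} = - \frac{84624}{8783}$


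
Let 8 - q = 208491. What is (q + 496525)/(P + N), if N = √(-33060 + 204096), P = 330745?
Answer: 95268451290/109392083989 - 1728252*√4751/109392083989 ≈ 0.86980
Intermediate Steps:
N = 6*√4751 (N = √171036 = 6*√4751 ≈ 413.56)
q = -208483 (q = 8 - 1*208491 = 8 - 208491 = -208483)
(q + 496525)/(P + N) = (-208483 + 496525)/(330745 + 6*√4751) = 288042/(330745 + 6*√4751)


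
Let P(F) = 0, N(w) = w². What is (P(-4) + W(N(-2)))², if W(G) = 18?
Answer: 324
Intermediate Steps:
(P(-4) + W(N(-2)))² = (0 + 18)² = 18² = 324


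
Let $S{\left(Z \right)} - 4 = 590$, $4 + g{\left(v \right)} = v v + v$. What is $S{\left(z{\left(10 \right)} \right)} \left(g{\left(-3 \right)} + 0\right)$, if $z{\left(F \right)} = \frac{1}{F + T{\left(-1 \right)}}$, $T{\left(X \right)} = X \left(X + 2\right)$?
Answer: $1188$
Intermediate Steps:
$T{\left(X \right)} = X \left(2 + X\right)$
$z{\left(F \right)} = \frac{1}{-1 + F}$ ($z{\left(F \right)} = \frac{1}{F - \left(2 - 1\right)} = \frac{1}{F - 1} = \frac{1}{-1 + F}$)
$g{\left(v \right)} = -4 + v + v^{2}$ ($g{\left(v \right)} = -4 + \left(v v + v\right) = -4 + \left(v^{2} + v\right) = -4 + \left(v + v^{2}\right) = -4 + v + v^{2}$)
$S{\left(Z \right)} = 594$ ($S{\left(Z \right)} = 4 + 590 = 594$)
$S{\left(z{\left(10 \right)} \right)} \left(g{\left(-3 \right)} + 0\right) = 594 \left(\left(-4 - 3 + \left(-3\right)^{2}\right) + 0\right) = 594 \left(\left(-4 - 3 + 9\right) + 0\right) = 594 \left(2 + 0\right) = 594 \cdot 2 = 1188$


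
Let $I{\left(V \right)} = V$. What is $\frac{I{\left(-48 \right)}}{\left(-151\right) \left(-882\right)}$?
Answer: $- \frac{8}{22197} \approx -0.00036041$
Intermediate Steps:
$\frac{I{\left(-48 \right)}}{\left(-151\right) \left(-882\right)} = - \frac{48}{\left(-151\right) \left(-882\right)} = - \frac{48}{133182} = \left(-48\right) \frac{1}{133182} = - \frac{8}{22197}$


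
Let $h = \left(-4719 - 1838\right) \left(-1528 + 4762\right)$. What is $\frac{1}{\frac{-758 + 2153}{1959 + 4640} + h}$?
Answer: $- \frac{6599}{139934024067} \approx -4.7158 \cdot 10^{-8}$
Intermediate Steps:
$h = -21205338$ ($h = \left(-6557\right) 3234 = -21205338$)
$\frac{1}{\frac{-758 + 2153}{1959 + 4640} + h} = \frac{1}{\frac{-758 + 2153}{1959 + 4640} - 21205338} = \frac{1}{\frac{1395}{6599} - 21205338} = \frac{1}{- \frac{139934024067}{6599}} = - \frac{6599}{139934024067}$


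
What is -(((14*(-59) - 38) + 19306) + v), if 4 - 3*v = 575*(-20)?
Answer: -66830/3 ≈ -22277.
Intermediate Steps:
v = 11504/3 (v = 4/3 - 575*(-20)/3 = 4/3 - ⅓*(-11500) = 4/3 + 11500/3 = 11504/3 ≈ 3834.7)
-(((14*(-59) - 38) + 19306) + v) = -(((14*(-59) - 38) + 19306) + 11504/3) = -(((-826 - 38) + 19306) + 11504/3) = -((-864 + 19306) + 11504/3) = -(18442 + 11504/3) = -1*66830/3 = -66830/3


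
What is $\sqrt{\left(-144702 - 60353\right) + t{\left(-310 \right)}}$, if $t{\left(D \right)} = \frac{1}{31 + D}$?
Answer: $\frac{i \sqrt{1773520726}}{93} \approx 452.83 i$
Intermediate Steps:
$\sqrt{\left(-144702 - 60353\right) + t{\left(-310 \right)}} = \sqrt{\left(-144702 - 60353\right) + \frac{1}{31 - 310}} = \sqrt{-205055 + \frac{1}{-279}} = \sqrt{-205055 - \frac{1}{279}} = \sqrt{- \frac{57210346}{279}} = \frac{i \sqrt{1773520726}}{93}$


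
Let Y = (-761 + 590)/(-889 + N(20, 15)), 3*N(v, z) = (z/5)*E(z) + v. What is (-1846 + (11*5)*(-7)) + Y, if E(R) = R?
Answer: -5804549/2602 ≈ -2230.8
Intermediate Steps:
N(v, z) = v/3 + z²/15 (N(v, z) = ((z/5)*z + v)/3 = (z²/5 + v)/3 = (v + z²/5)/3 = v/3 + z²/15)
Y = 513/2602 (Y = (-761 + 590)/(-889 + ((⅓)*20 + (1/15)*15²)) = -171/(-889 + (20/3 + (1/15)*225)) = -171/(-889 + (20/3 + 15)) = -171/(-889 + 65/3) = -171/(-2602/3) = -171*(-3/2602) = 513/2602 ≈ 0.19716)
(-1846 + (11*5)*(-7)) + Y = (-1846 + (11*5)*(-7)) + 513/2602 = (-1846 + 55*(-7)) + 513/2602 = (-1846 - 385) + 513/2602 = -2231 + 513/2602 = -5804549/2602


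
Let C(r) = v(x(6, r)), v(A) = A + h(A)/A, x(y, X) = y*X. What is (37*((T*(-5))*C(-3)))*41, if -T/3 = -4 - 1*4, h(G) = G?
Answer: 3094680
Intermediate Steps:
x(y, X) = X*y
T = 24 (T = -3*(-4 - 1*4) = -3*(-4 - 4) = -3*(-8) = 24)
v(A) = 1 + A (v(A) = A + A/A = A + 1 = 1 + A)
C(r) = 1 + 6*r (C(r) = 1 + r*6 = 1 + 6*r)
(37*((T*(-5))*C(-3)))*41 = (37*((24*(-5))*(1 + 6*(-3))))*41 = (37*(-120*(1 - 18)))*41 = (37*(-120*(-17)))*41 = (37*2040)*41 = 75480*41 = 3094680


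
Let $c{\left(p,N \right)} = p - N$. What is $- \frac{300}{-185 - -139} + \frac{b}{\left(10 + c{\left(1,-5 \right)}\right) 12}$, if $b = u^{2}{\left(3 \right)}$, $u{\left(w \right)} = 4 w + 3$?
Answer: $\frac{11325}{1472} \approx 7.6936$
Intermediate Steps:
$u{\left(w \right)} = 3 + 4 w$
$b = 225$ ($b = \left(3 + 4 \cdot 3\right)^{2} = \left(3 + 12\right)^{2} = 15^{2} = 225$)
$- \frac{300}{-185 - -139} + \frac{b}{\left(10 + c{\left(1,-5 \right)}\right) 12} = - \frac{300}{-185 - -139} + \frac{225}{\left(10 + \left(1 - -5\right)\right) 12} = - \frac{300}{-185 + 139} + \frac{225}{\left(10 + \left(1 + 5\right)\right) 12} = - \frac{300}{-46} + \frac{225}{\left(10 + 6\right) 12} = \left(-300\right) \left(- \frac{1}{46}\right) + \frac{225}{16 \cdot 12} = \frac{150}{23} + \frac{225}{192} = \frac{150}{23} + 225 \cdot \frac{1}{192} = \frac{150}{23} + \frac{75}{64} = \frac{11325}{1472}$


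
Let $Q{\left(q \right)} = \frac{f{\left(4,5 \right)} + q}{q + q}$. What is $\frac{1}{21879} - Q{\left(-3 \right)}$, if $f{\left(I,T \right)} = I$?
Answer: $\frac{7295}{43758} \approx 0.16671$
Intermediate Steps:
$Q{\left(q \right)} = \frac{4 + q}{2 q}$ ($Q{\left(q \right)} = \frac{4 + q}{q + q} = \frac{4 + q}{2 q}$)
$\frac{1}{21879} - Q{\left(-3 \right)} = \frac{1}{21879} - \frac{4 - 3}{2 \left(-3\right)} = \frac{1}{21879} - \frac{1}{2} \left(- \frac{1}{3}\right) 1 = \frac{1}{21879} - - \frac{1}{6} = \frac{1}{21879} + \frac{1}{6} = \frac{7295}{43758}$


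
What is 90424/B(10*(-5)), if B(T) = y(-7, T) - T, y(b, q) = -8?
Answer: 45212/21 ≈ 2153.0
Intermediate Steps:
B(T) = -8 - T
90424/B(10*(-5)) = 90424/(-8 - 10*(-5)) = 90424/(-8 - 1*(-50)) = 90424/(-8 + 50) = 90424/42 = 90424*(1/42) = 45212/21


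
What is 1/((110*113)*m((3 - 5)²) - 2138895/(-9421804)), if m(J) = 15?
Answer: 9421804/1756697494695 ≈ 5.3634e-6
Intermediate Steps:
1/((110*113)*m((3 - 5)²) - 2138895/(-9421804)) = 1/((110*113)*15 - 2138895/(-9421804)) = 1/(12430*15 - 2138895*(-1/9421804)) = 1/(186450 + 2138895/9421804) = 1/(1756697494695/9421804) = 9421804/1756697494695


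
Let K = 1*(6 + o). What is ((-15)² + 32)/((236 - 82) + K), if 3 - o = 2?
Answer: 257/161 ≈ 1.5963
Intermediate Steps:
o = 1 (o = 3 - 1*2 = 3 - 2 = 1)
K = 7 (K = 1*(6 + 1) = 1*7 = 7)
((-15)² + 32)/((236 - 82) + K) = ((-15)² + 32)/((236 - 82) + 7) = (225 + 32)/(154 + 7) = 257/161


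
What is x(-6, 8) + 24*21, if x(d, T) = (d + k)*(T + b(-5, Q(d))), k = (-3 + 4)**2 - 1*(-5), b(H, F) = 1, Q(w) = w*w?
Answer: 504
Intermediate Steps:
Q(w) = w**2
k = 6 (k = 1**2 + 5 = 1 + 5 = 6)
x(d, T) = (1 + T)*(6 + d) (x(d, T) = (d + 6)*(T + 1) = (6 + d)*(1 + T) = (1 + T)*(6 + d))
x(-6, 8) + 24*21 = (6 - 6 + 6*8 + 8*(-6)) + 24*21 = (6 - 6 + 48 - 48) + 504 = 0 + 504 = 504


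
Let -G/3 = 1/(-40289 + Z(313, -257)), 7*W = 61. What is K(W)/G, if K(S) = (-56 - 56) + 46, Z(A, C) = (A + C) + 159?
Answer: -881628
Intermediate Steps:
Z(A, C) = 159 + A + C
W = 61/7 (W = (1/7)*61 = 61/7 ≈ 8.7143)
K(S) = -66 (K(S) = -112 + 46 = -66)
G = 1/13358 (G = -3/(-40289 + (159 + 313 - 257)) = -3/(-40289 + 215) = -3/(-40074) = -3*(-1/40074) = 1/13358 ≈ 7.4861e-5)
K(W)/G = -66/1/13358 = -66*13358 = -881628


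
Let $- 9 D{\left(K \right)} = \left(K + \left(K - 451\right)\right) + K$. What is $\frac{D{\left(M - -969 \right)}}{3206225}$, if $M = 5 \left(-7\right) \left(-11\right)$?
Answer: $- \frac{3611}{28856025} \approx -0.00012514$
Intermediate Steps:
$M = 385$ ($M = \left(-35\right) \left(-11\right) = 385$)
$D{\left(K \right)} = \frac{451}{9} - \frac{K}{3}$ ($D{\left(K \right)} = - \frac{\left(K + \left(K - 451\right)\right) + K}{9} = - \frac{\left(K + \left(-451 + K\right)\right) + K}{9} = - \frac{\left(-451 + 2 K\right) + K}{9} = - \frac{-451 + 3 K}{9} = \frac{451}{9} - \frac{K}{3}$)
$\frac{D{\left(M - -969 \right)}}{3206225} = \frac{\frac{451}{9} - \frac{385 - -969}{3}}{3206225} = \left(\frac{451}{9} - \frac{385 + 969}{3}\right) \frac{1}{3206225} = \left(\frac{451}{9} - \frac{1354}{3}\right) \frac{1}{3206225} = \left(- \frac{3611}{9}\right) \frac{1}{3206225} = - \frac{3611}{28856025}$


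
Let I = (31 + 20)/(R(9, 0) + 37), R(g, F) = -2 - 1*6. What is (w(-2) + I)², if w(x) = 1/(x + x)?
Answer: 30625/13456 ≈ 2.2759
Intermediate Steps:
R(g, F) = -8 (R(g, F) = -2 - 6 = -8)
I = 51/29 (I = (31 + 20)/(-8 + 37) = 51/29 ≈ 1.7586)
w(x) = 1/(2*x)
(w(-2) + I)² = ((½)/(-2) + 51/29)² = ((½)*(-½) + 51/29)² = (-¼ + 51/29)² = (175/116)² = 30625/13456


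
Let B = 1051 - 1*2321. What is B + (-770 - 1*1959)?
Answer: -3999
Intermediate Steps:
B = -1270 (B = 1051 - 2321 = -1270)
B + (-770 - 1*1959) = -1270 + (-770 - 1*1959) = -1270 + (-770 - 1959) = -1270 - 2729 = -3999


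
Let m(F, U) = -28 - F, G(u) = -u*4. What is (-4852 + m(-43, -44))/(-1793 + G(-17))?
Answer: 4837/1725 ≈ 2.8041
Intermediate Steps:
G(u) = -4*u
(-4852 + m(-43, -44))/(-1793 + G(-17)) = (-4852 + (-28 - 1*(-43)))/(-1793 - 4*(-17)) = (-4852 + (-28 + 43))/(-1793 + 68) = (-4852 + 15)/(-1725) = -4837*(-1/1725) = 4837/1725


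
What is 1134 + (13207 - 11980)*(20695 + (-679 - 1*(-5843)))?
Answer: 31730127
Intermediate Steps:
1134 + (13207 - 11980)*(20695 + (-679 - 1*(-5843))) = 1134 + 1227*(20695 + (-679 + 5843)) = 1134 + 1227*(20695 + 5164) = 1134 + 1227*25859 = 1134 + 31728993 = 31730127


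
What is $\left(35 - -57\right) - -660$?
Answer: $752$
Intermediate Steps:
$\left(35 - -57\right) - -660 = \left(35 + 57\right) + 660 = 92 + 660 = 752$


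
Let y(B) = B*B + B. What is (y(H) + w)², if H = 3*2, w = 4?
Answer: 2116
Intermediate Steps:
H = 6
y(B) = B + B² (y(B) = B² + B = B + B²)
(y(H) + w)² = (6*(1 + 6) + 4)² = (6*7 + 4)² = (42 + 4)² = 46² = 2116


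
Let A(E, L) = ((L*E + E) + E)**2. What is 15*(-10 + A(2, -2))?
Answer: -150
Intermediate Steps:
A(E, L) = (2*E + E*L)**2 (A(E, L) = ((E*L + E) + E)**2 = ((E + E*L) + E)**2 = (2*E + E*L)**2)
15*(-10 + A(2, -2)) = 15*(-10 + 2**2*(2 - 2)**2) = 15*(-10 + 4*0**2) = 15*(-10 + 4*0) = 15*(-10 + 0) = 15*(-10) = -150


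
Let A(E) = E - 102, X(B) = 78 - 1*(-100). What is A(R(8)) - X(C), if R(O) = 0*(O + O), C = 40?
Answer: -280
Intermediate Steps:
X(B) = 178 (X(B) = 78 + 100 = 178)
R(O) = 0 (R(O) = 0*(2*O) = 0)
A(E) = -102 + E
A(R(8)) - X(C) = (-102 + 0) - 1*178 = -102 - 178 = -280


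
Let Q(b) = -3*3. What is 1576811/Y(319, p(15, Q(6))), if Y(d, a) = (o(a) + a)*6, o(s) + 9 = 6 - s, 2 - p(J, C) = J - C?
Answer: -1576811/18 ≈ -87601.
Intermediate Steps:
Q(b) = -9
p(J, C) = 2 + C - J (p(J, C) = 2 - (J - C) = 2 + (C - J) = 2 + C - J)
o(s) = -3 - s (o(s) = -9 + (6 - s) = -3 - s)
Y(d, a) = -18 (Y(d, a) = ((-3 - a) + a)*6 = -3*6 = -18)
1576811/Y(319, p(15, Q(6))) = 1576811/(-18) = 1576811*(-1/18) = -1576811/18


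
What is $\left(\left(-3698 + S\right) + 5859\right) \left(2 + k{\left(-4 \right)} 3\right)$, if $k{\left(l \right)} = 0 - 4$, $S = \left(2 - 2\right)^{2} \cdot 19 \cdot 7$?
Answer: $-21610$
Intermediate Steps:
$S = 0$ ($S = 0^{2} \cdot 19 \cdot 7 = 0 \cdot 19 \cdot 7 = 0 \cdot 7 = 0$)
$k{\left(l \right)} = -4$ ($k{\left(l \right)} = 0 - 4 = -4$)
$\left(\left(-3698 + S\right) + 5859\right) \left(2 + k{\left(-4 \right)} 3\right) = \left(\left(-3698 + 0\right) + 5859\right) \left(2 - 12\right) = \left(-3698 + 5859\right) \left(2 - 12\right) = 2161 \left(-10\right) = -21610$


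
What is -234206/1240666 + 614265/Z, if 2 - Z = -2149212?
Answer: 18481349029/190461195466 ≈ 0.097035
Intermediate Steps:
Z = 2149214 (Z = 2 - 1*(-2149212) = 2 + 2149212 = 2149214)
-234206/1240666 + 614265/Z = -234206/1240666 + 614265/2149214 = -234206*1/1240666 + 614265*(1/2149214) = -16729/88619 + 614265/2149214 = 18481349029/190461195466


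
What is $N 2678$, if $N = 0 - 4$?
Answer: $-10712$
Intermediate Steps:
$N = -4$ ($N = 0 - 4 = -4$)
$N 2678 = \left(-4\right) 2678 = -10712$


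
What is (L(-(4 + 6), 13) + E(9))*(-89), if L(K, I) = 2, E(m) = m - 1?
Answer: -890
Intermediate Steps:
E(m) = -1 + m
(L(-(4 + 6), 13) + E(9))*(-89) = (2 + (-1 + 9))*(-89) = (2 + 8)*(-89) = 10*(-89) = -890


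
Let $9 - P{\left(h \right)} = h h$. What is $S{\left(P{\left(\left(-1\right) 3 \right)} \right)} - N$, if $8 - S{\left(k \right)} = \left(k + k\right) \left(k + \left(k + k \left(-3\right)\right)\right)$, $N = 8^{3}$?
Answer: $-504$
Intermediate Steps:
$P{\left(h \right)} = 9 - h^{2}$ ($P{\left(h \right)} = 9 - h h = 9 - h^{2}$)
$N = 512$
$S{\left(k \right)} = 8 + 2 k^{2}$ ($S{\left(k \right)} = 8 - \left(k + k\right) \left(k + \left(k + k \left(-3\right)\right)\right) = 8 - 2 k \left(k + \left(k - 3 k\right)\right) = 8 - 2 k \left(k - 2 k\right) = 8 - 2 k \left(- k\right) = 8 - - 2 k^{2} = 8 + 2 k^{2}$)
$S{\left(P{\left(\left(-1\right) 3 \right)} \right)} - N = \left(8 + 2 \left(9 - \left(\left(-1\right) 3\right)^{2}\right)^{2}\right) - 512 = \left(8 + 2 \left(9 - \left(-3\right)^{2}\right)^{2}\right) - 512 = \left(8 + 2 \left(9 - 9\right)^{2}\right) - 512 = \left(8 + 2 \cdot 0^{2}\right) - 512 = \left(8 + 2 \cdot 0\right) - 512 = \left(8 + 0\right) - 512 = 8 - 512 = -504$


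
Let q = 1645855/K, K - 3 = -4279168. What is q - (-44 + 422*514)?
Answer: -185599696883/855833 ≈ -2.1686e+5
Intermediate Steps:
K = -4279165 (K = 3 - 4279168 = -4279165)
q = -329171/855833 (q = 1645855/(-4279165) = 1645855*(-1/4279165) = -329171/855833 ≈ -0.38462)
q - (-44 + 422*514) = -329171/855833 - (-44 + 422*514) = -329171/855833 - (-44 + 216908) = -329171/855833 - 1*216864 = -329171/855833 - 216864 = -185599696883/855833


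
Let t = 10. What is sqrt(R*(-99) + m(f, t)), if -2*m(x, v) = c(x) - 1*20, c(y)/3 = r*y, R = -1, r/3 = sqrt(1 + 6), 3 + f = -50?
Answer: sqrt(436 + 954*sqrt(7))/2 ≈ 27.203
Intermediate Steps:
f = -53 (f = -3 - 50 = -53)
r = 3*sqrt(7) (r = 3*sqrt(1 + 6) = 3*sqrt(7) ≈ 7.9373)
c(y) = 9*y*sqrt(7) (c(y) = 3*((3*sqrt(7))*y) = 3*(3*y*sqrt(7)) = 9*y*sqrt(7))
m(x, v) = 10 - 9*x*sqrt(7)/2 (m(x, v) = -(9*x*sqrt(7) - 1*20)/2 = -(9*x*sqrt(7) - 20)/2 = -(-20 + 9*x*sqrt(7))/2 = 10 - 9*x*sqrt(7)/2)
sqrt(R*(-99) + m(f, t)) = sqrt(-1*(-99) + (10 - 9/2*(-53)*sqrt(7))) = sqrt(99 + (10 + 477*sqrt(7)/2)) = sqrt(109 + 477*sqrt(7)/2)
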